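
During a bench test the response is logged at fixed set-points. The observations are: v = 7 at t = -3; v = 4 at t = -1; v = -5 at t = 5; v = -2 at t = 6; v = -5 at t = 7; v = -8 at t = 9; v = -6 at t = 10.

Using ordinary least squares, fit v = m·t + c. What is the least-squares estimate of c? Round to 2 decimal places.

c = 2.99

With design matrix X, XᵀX = [[301, 33]; [33, 7]] and Xᵀv = [-229, -15]ᵀ.
det = 301·7 − 33² = 1018.
m = ((-229)·7 − 33·(-15))/1018 = -554/509; c = (301·(-15) − 33·(-229))/1018 = 1521/509.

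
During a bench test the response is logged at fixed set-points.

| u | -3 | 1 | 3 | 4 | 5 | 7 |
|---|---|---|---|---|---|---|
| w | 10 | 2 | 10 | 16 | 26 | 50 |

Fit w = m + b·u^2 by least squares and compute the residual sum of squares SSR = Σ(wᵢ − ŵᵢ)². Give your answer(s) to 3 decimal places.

Normal-equation sums: Σ1 = 6, Σu^2 = 109, Σu^2·u^2 = 3445.
Right-hand side: Σw = 114, Σu^2·w = 3538.
MᵀM·[m, b]ᵀ = Mᵀw becomes [[6, 109]; [109, 3445]]·[m, b]ᵀ = [114, 3538]ᵀ.
det = 6·3445 − 109² = 8789.
m = (114·3445 − 109·3538)/8789 = 7088/8789; b = (6·3538 − 109·114)/8789 = 8802/8789.
Residuals: 144/799, 1688/8789, 144/799, -7296/8789, 1376/8789, 1064/8789; SSR = 7296/8789.

SSR = 0.830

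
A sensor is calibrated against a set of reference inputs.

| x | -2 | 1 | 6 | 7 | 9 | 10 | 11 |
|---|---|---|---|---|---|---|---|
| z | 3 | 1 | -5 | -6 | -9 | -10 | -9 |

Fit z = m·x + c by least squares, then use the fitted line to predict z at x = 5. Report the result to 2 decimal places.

The normal equations are: 392·m + 42·c = -357;  42·m + 7·c = -35.
Eliminating c: 7·(row 1) − 42·(row 2) gives 980·m = 7·(-357) − 42·(-35) = -1029, so m = -21/20.
Then c = ((-35) − 42·(-21/20))/7 = 13/10.
At x = 5: ẑ = (-21/20)·(5) + (13/10)·(1) = -79/20.

ẑ = -3.95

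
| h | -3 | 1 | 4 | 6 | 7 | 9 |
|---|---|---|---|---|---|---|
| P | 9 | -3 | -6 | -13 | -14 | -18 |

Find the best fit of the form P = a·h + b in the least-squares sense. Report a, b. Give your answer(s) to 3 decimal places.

a = -2.208, b = 1.333

Sums needed: Σh·h = 192, Σh = 24, Σ1 = 6.
Moment sums: Σh·P = -392, ΣP = -45.
Determinant 192·6 − 24² = 576.
a = ((-392)·6 − 24·(-45))/576 = -53/24; b = (192·(-45) − 24·(-392))/576 = 4/3.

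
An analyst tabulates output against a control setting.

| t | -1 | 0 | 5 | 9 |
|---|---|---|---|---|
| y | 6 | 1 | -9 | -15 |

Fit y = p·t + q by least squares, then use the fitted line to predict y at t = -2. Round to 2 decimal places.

ŷ = 6.35

Compute the Gram sums: Σt·t = 107, Σt = 13, Σ1 = 4.
Right-hand side: Σt·y = -186, Σy = -17.
AᵀA·[p, q]ᵀ = Aᵀy becomes [[107, 13]; [13, 4]]·[p, q]ᵀ = [-186, -17]ᵀ.
Determinant 107·4 − 13² = 259.
p = ((-186)·4 − 13·(-17))/259 = -523/259; q = (107·(-17) − 13·(-186))/259 = 599/259.
At t = -2: ŷ = (-523/259)·(-2) + (599/259)·(1) = 235/37.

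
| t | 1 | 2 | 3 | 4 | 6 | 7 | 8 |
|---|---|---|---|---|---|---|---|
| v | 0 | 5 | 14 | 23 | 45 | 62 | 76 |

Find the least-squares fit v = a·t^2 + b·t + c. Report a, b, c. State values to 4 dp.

a = 0.8246, b = 3.5395, c = -4.6175

Compute the Gram sums: Σt^2·t^2 = 8147, Σt^2·t = 1171, Σt^2 = 179, Σt·t = 179, Σt = 31, Σ1 = 7.
And Σt^2·v = 10036, Σt·v = 1456, Σv = 225.
AᵀA·[a, b, c]ᵀ = Aᵀv becomes [[8147, 1171, 179]; [1171, 179, 31]; [179, 31, 7]]·[a, b, c]ᵀ = [10036, 1456, 225]ᵀ.
Solving the 3×3 system (Gaussian elimination) gives a = 8381/10164, b = 35975/10164, c = -3911/847.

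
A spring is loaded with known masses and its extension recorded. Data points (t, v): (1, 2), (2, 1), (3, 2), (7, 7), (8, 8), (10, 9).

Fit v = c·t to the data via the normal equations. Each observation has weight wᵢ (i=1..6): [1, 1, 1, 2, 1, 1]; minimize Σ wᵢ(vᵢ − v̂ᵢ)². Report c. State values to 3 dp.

c = 0.949

The normal system AᵀWA·[c]ᵀ = AᵀWv is [[276]]·[c]ᵀ = [262]ᵀ.
Hence c = 262 / 276 ≈ 0.949275.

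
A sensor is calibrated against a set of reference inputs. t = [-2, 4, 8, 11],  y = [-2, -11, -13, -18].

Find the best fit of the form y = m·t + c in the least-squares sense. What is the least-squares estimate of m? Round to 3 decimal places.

Forming XᵀX = [[205, 21]; [21, 4]] and Xᵀy = [-342, -44]ᵀ gives XᵀX·[m, c]ᵀ = Xᵀy.
Eliminating c: 4·(row 1) − 21·(row 2) gives 379·m = 4·(-342) − 21·(-44) = -444, so m = -444/379.
Then c = ((-44) − 21·(-444/379))/4 = -1838/379.

m = -1.172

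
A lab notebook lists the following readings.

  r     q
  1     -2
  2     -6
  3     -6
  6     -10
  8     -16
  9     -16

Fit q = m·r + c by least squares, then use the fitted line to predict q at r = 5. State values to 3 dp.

q̂ = -9.617

MᵀM·[m, c]ᵀ = Mᵀq reads: 195·m + 29·c = -364;  29·m + 6·c = -56.
(Σr·r = 195, Σr = 29, Σ1 = 6, Σr·q = -364, Σq = -56.)
Determinant 195·6 − 29² = 329.
m = ((-364)·6 − 29·(-56))/329 = -80/47; c = (195·(-56) − 29·(-364))/329 = -52/47.
At r = 5: q̂ = (-80/47)·(5) + (-52/47)·(1) = -452/47.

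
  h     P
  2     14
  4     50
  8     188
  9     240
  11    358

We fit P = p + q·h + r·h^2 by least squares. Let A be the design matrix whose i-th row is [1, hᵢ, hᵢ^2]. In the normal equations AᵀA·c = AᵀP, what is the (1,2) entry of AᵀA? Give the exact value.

34

Row 1 ↔ basis 1, column 2 ↔ basis h, so (AᵀA)_{1,2} = Σᵢ h = (1)·(2) + (1)·(4) + (1)·(8) + (1)·(9) + (1)·(11) = 34.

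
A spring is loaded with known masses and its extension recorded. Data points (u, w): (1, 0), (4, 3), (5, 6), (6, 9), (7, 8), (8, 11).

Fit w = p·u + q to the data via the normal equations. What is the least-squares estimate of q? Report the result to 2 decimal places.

q = -2.02

XᵀX·[p, q]ᵀ = Xᵀw reads: 191·p + 31·q = 240;  31·p + 6·q = 37.
(Σu·u = 191, Σu = 31, Σ1 = 6, Σu·w = 240, Σw = 37.)
Determinant 191·6 − 31² = 185.
p = (240·6 − 31·37)/185 = 293/185; q = (191·37 − 31·240)/185 = -373/185.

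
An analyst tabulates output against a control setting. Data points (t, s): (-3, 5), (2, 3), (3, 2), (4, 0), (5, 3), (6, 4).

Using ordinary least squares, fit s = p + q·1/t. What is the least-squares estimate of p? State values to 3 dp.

Entries of XᵀX: Σ1 = 6, Σ1/t = 67/60, Σ1/t·1/t = 241/400.
For Xᵀs: Σs = 17, Σ1/t·s = 53/30.
XᵀX·[p, q]ᵀ = Xᵀs becomes [[6, 67/60]; [67/60, 241/400]]·[p, q]ᵀ = [17, 53/30]ᵀ.
Eliminating q: (241/400)·(row 1) − (67/60)·(row 2) gives (341/144)·p = (241/400)·17 − (67/60)·(53/30) = 29771/3600, so p = 29771/8525.
Then q = ((53/30) − (67/60)·(29771/8525))/(241/400) = -6036/1705.

p = 3.492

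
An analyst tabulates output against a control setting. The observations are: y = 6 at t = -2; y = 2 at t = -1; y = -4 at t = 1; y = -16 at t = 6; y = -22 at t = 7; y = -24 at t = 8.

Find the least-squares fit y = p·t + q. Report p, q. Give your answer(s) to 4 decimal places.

p = -2.9139, q = -0.4394

XᵀX·[p, q]ᵀ = Xᵀy reads: 155·p + 19·q = -460;  19·p + 6·q = -58.
Eliminating q: 6·(row 1) − 19·(row 2) gives 569·p = 6·(-460) − 19·(-58) = -1658, so p = -1658/569.
Then q = ((-58) − 19·(-1658/569))/6 = -250/569.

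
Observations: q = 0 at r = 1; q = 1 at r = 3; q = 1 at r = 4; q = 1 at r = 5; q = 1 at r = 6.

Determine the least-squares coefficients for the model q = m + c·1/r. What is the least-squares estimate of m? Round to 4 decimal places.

m = 1.2947

Entries of MᵀM: Σ1 = 5, Σ1/r = 39/20, Σ1/r·1/r = 4469/3600.
Right-hand side: Σq = 4, Σ1/r·q = 19/20.
So MᵀM·[m, c]ᵀ = Mᵀq: [[5, 39/20]; [39/20, 4469/3600]]·[m, c]ᵀ = [4, 19/20]ᵀ.
det = 5·(4469/3600) − (39/20)² = 541/225.
m = (4·(4469/3600) − (39/20)·(19/20))/(541/225) = 11207/8656; c = (5·(19/20) − (39/20)·4)/(541/225) = -2745/2164.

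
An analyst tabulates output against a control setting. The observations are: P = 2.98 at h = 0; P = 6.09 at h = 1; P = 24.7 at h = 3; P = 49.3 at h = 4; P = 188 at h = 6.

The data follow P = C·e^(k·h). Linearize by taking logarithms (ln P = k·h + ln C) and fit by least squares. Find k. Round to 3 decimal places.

k = 0.691

Taking logs, ln P = k·h + ln C, so regress ln P on h.
XᵀX = [[62.0000, 14.0000]; [14.0000, 5]], rhs = [58.4374, 15.2397]ᵀ  (here Σh = 14.0000, Σ(h)² = 62.0000, Σln P = 15.2397, Σh·ln P = 58.4374).
Slope k = (n·Σh·ln P − Σh·Σln P)/(n·Σ(h)² − (Σh)²) = (5·58.4374 − 14.0000·15.2397)/114.0000 = 0.69150; ln C = (Σln P − k·Σh)/n = 1.11176.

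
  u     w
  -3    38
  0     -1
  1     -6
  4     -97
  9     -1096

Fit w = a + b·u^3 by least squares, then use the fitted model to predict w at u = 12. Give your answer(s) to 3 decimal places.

ŵ = -2594.523

The normal system AᵀA·[a, b]ᵀ = Aᵀw is [[5, 767]; [767, 536267]]·[a, b]ᵀ = [-1162, -806224]ᵀ.
det = 5·536267 − 767² = 2093046.
a = ((-1162)·536267 − 767·(-806224))/2093046 = -794741/348841; b = (5·(-806224) − 767·(-1162))/2093046 = -523311/348841.
At u = 12: ŵ = (-794741/348841)·(1) + (-523311/348841)·(1728) = -905076149/348841.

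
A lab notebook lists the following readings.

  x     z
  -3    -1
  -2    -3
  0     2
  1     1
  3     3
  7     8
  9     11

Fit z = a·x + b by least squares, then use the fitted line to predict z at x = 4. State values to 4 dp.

Sums needed: Σx·x = 153, Σx = 15, Σ1 = 7.
Right-hand side: Σx·z = 174, Σz = 21.
Determinant 153·7 − 15² = 846.
a = (174·7 − 15·21)/846 = 301/282; b = (153·21 − 15·174)/846 = 67/94.
At x = 4: ẑ = (301/282)·(4) + (67/94)·(1) = 1405/282.

ẑ = 4.9823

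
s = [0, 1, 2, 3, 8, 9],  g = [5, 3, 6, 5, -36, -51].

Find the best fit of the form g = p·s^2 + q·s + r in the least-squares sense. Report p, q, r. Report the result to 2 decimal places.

With design matrix A, AᵀA = [[10755, 1277, 159]; [1277, 159, 23]; [159, 23, 6]] and Aᵀg = [-6363, -717, -68]ᵀ.
Row-reducing yields p = -11081/10680, q = 667/200, r = 90179/26700.

p = -1.04, q = 3.34, r = 3.38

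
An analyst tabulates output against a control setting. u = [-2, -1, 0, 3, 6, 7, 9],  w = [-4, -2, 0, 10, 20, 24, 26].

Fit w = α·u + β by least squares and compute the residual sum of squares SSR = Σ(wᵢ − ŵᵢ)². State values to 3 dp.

SSR = 10.768

The normal system XᵀX·[α, β]ᵀ = Xᵀw is [[180, 22]; [22, 7]]·[α, β]ᵀ = [562, 74]ᵀ.
det = 180·7 − 22² = 776.
α = (562·7 − 22·74)/776 = 1153/388; β = (180·74 − 22·562)/776 = 239/194.
Residuals: 69/97, -101/388, -239/194, -57/388, 91/97, 763/388, -767/388; SSR = 2089/194.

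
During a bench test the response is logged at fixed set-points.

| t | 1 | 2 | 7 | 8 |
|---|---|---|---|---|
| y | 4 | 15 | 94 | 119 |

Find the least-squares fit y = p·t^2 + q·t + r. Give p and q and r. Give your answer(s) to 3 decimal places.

XᵀX·[p, q, r]ᵀ = Xᵀy reads: 6514·p + 864·q + 118·r = 12286;  864·p + 118·q + 18·r = 1644;  118·p + 18·q + 4·r = 232.
Solving the 3×3 system (Gaussian elimination) gives p = 7/6, q = 423/74, r = -475/222.

p = 1.167, q = 5.716, r = -2.140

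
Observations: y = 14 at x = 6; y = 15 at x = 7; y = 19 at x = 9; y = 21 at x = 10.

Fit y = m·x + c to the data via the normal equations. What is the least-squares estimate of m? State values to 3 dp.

m = 1.800

From the data, Σx·x = 266, Σx = 32, Σ1 = 4.
And Σx·y = 570, Σy = 69.
AᵀA·[m, c]ᵀ = Aᵀy becomes [[266, 32]; [32, 4]]·[m, c]ᵀ = [570, 69]ᵀ.
Determinant 266·4 − 32² = 40.
m = (570·4 − 32·69)/40 = 9/5; c = (266·69 − 32·570)/40 = 57/20.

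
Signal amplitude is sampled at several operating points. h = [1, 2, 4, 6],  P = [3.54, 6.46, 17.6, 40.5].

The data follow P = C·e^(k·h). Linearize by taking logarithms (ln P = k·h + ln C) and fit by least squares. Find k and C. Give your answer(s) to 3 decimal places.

k = 0.485, C = 2.336

With ln Pᵢ as the transformed response and hᵢ as the regressor:
XᵀX = [[57.0000, 13.0000]; [13.0000, 4]], rhs = [38.6748, 9.6990]ᵀ  (here Σh = 13.0000, Σ(h)² = 57.0000, Σln P = 9.6990, Σh·ln P = 38.6748).
Δ = 57.0000·4 − (13.0000)² = 59.0000; k = (38.6748·4 − 13.0000·9.6990)/59.0000 = 0.48496, ln C = (57.0000·9.6990 − 13.0000·38.6748)/59.0000 = 0.84861, so C = exp(0.84861) = 2.33641.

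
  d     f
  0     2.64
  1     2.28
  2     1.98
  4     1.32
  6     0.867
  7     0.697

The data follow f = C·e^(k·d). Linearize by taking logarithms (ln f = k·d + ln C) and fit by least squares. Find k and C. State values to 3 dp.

k = -0.193, C = 2.769

Let Y = ln f. Fitting Y = k·d + ln C by least squares:
Σd = 20.0000, Σ(d)² = 106.0000, Σln f = 2.2520, Σd·ln f = -0.0822.
Equations: 106.0000·k + 20.0000·ln C = -0.0822;  20.0000·k + 6·ln C = 2.2520.
Solving (det = 236.0000): k = -0.19294, ln C = 1.01846, so C = exp(1.01846) = 2.76891.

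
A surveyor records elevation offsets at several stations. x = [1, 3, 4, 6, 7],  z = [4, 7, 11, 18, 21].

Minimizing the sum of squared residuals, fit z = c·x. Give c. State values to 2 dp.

The normal system AᵀA·[c]ᵀ = Aᵀz is [[111]]·[c]ᵀ = [324]ᵀ.
Hence c = 324 / 111 ≈ 2.91892.

c = 2.92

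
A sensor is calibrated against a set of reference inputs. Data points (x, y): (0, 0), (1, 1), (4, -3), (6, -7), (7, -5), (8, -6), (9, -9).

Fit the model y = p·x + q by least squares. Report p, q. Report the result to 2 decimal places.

The normal equations are: 247·p + 35·q = -217;  35·p + 7·q = -29.
(Σx·x = 247, Σx = 35, Σ1 = 7, Σx·y = -217, Σy = -29.)
Δ = 247·7 − 35² = 504.
p = ((-217)·7 − 35·(-29))/504 = -1; q = (247·(-29) − 35·(-217))/504 = 6/7.

p = -1.00, q = 0.86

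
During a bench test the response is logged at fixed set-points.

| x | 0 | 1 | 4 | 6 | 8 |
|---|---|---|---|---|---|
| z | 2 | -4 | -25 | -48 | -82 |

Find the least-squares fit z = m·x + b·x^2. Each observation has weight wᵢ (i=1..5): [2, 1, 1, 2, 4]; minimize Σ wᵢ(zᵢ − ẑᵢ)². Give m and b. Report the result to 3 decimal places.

Forming AᵀWA = [[345, 2545]; [2545, 19233]] and AᵀWz = [-3304, -24852]ᵀ gives AᵀWA·[m, b]ᵀ = AᵀWz.
Determinant 345·19233 − 2545² = 158360.
m = ((-3304)·19233 − 2545·(-24852))/158360 = -74373/39590; b = (345·(-24852) − 2545·(-3304))/158360 = -8263/7918.

m = -1.879, b = -1.044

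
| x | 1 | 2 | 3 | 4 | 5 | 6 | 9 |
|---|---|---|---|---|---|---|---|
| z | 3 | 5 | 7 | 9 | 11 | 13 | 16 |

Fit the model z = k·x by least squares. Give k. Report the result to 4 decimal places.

From the data, Σx·x = 172.
And Σx·z = 347.
Hence k = 347 / 172 ≈ 2.01744.

k = 2.0174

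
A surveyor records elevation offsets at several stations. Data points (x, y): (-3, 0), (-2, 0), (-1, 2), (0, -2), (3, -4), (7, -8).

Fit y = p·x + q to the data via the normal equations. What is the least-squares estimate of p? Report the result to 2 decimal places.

With design matrix A, AᵀA = [[72, 4]; [4, 6]] and Aᵀy = [-70, -12]ᵀ.
Δ = 72·6 − 4² = 416.
p = ((-70)·6 − 4·(-12))/416 = -93/104; q = (72·(-12) − 4·(-70))/416 = -73/52.

p = -0.89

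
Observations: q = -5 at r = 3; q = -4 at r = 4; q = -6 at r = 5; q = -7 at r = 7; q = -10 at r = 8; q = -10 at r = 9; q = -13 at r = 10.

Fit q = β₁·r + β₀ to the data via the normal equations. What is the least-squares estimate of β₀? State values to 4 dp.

β₀ = -0.2055

Entries of MᵀM: Σr·r = 344, Σr = 46, Σ1 = 7.
Moment sums: Σr·q = -410, Σq = -55.
Determinant 344·7 − 46² = 292.
β₁ = ((-410)·7 − 46·(-55))/292 = -85/73; β₀ = (344·(-55) − 46·(-410))/292 = -15/73.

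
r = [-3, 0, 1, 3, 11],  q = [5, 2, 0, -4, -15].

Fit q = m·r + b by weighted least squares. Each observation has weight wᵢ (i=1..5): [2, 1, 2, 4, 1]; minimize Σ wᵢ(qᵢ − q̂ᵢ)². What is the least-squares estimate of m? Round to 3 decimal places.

Forming XᵀWX = [[177, 19]; [19, 10]] and XᵀWq = [-243, -19]ᵀ gives XᵀWX·[m, b]ᵀ = XᵀWq.
Eliminating b: 10·(row 1) − 19·(row 2) gives 1409·m = 10·(-243) − 19·(-19) = -2069, so m = -2069/1409.
Then b = ((-19) − 19·(-2069/1409))/10 = 1254/1409.

m = -1.468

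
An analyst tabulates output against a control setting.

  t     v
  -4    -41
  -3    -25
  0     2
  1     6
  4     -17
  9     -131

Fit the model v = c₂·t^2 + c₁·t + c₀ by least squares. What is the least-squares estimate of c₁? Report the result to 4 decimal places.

Sums needed: Σt^2·t^2 = 7155, Σt^2·t = 703, Σt^2 = 123, Σt·t = 123, Σt = 7, Σ1 = 6.
Right-hand side: Σt^2·v = -11758, Σt·v = -1002, Σv = -206.
Normal equations: [[7155, 703, 123]; [703, 123, 7]; [123, 7, 6]]·[c₂, c₁, c₀]ᵀ = [-11758, -1002, -206]ᵀ.
Row-reducing yields c₂ = -131735/65712, c₁ = 68665/21904, c₀ = 12758/4107.

c₁ = 3.1348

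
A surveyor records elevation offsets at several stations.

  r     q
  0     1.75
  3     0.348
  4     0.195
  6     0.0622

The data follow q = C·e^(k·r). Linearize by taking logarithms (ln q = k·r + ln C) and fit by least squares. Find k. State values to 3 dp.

Let Y = ln q. Fitting Y = k·r + ln C by least squares:
Σr = 13.0000, Σ(r)² = 61.0000, Σln q = -4.9081, Σr·ln q = -26.3701.
Equations: 61.0000·k + 13.0000·ln C = -26.3701;  13.0000·k + 4·ln C = -4.9081.
Δ = 61.0000·4 − (13.0000)² = 75.0000; k = (-26.3701·4 − 13.0000·-4.9081)/75.0000 = -0.55567, ln C = (61.0000·-4.9081 − 13.0000·-26.3701)/75.0000 = 0.57890.

k = -0.556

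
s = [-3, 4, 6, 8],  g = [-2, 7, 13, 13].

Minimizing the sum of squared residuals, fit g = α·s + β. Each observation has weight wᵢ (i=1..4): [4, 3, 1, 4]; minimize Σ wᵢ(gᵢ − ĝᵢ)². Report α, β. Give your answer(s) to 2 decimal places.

From the data, Σwᵢ·s·s = 376, Σwᵢ·s = 38, Σwᵢ·1 = 12.
And Σwᵢ·s·g = 602, Σwᵢ·g = 78.
XᵀWX·[α, β]ᵀ = XᵀWg becomes [[376, 38]; [38, 12]]·[α, β]ᵀ = [602, 78]ᵀ.
Determinant 376·12 − 38² = 3068.
α = (602·12 − 38·78)/3068 = 1065/767; β = (376·78 − 38·602)/3068 = 1613/767.

α = 1.39, β = 2.10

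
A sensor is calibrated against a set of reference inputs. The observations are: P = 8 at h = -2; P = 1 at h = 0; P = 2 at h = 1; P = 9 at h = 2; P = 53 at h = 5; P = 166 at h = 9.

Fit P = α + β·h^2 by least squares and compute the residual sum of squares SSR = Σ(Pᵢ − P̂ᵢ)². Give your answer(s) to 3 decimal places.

With design matrix M, MᵀM = [[6, 115]; [115, 7219]] and MᵀP = [239, 14841]ᵀ.
Determinant 6·7219 − 115² = 30089.
α = (239·7219 − 115·14841)/30089 = 18626/30089; β = (6·14841 − 115·239)/30089 = 61561/30089.
Residuals: -24158/30089, 11463/30089, -20009/30089, 5931/30089, 37066/30089, -10293/30089; SSR = 87420/30089.

SSR = 2.905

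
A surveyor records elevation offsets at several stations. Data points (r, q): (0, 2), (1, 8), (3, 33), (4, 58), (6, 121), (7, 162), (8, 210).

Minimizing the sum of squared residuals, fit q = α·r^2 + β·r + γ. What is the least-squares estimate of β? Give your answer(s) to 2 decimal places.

β = 1.36

The normal equations are: 8131·α + 1163·β + 175·γ = 26967;  1163·α + 175·β + 29·γ = 3879;  175·α + 29·β + 7·γ = 594.
(Σr^2·r^2 = 8131, Σr^2·r = 1163, Σr^2 = 175, Σr·r = 175, Σr = 29, Σ1 = 7, Σr^2·q = 26967, Σr·q = 3879, Σq = 594.)
Inverting the 3×3 Gram matrix, [α, β, γ]ᵀ = [16939/5522, 7505/5522, 637/251]ᵀ.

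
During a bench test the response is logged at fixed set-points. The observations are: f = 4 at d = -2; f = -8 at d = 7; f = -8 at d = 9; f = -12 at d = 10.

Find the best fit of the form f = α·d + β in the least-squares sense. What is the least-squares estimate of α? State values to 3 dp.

α = -1.244

XᵀX·[α, β]ᵀ = Xᵀf reads: 234·α + 24·β = -256;  24·α + 4·β = -24.
(Σd·d = 234, Σd = 24, Σ1 = 4, Σd·f = -256, Σf = -24.)
Determinant 234·4 − 24² = 360.
α = ((-256)·4 − 24·(-24))/360 = -56/45; β = (234·(-24) − 24·(-256))/360 = 22/15.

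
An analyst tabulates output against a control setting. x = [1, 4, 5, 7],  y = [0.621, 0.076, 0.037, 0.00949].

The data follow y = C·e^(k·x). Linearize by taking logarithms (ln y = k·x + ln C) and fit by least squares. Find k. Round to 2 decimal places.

k = -0.70

Taking logs, ln y = k·x + ln C, so regress ln y on x.
Σx = 17.0000, Σ(x)² = 91.0000, Σln y = -11.0078, Σx·ln y = -59.8713.
Normal system: [[91.0000, 17.0000]; [17.0000, 4]]·[k, ln C]ᵀ = [-59.8713, -11.0078]ᵀ.
Solving (det = 75.0000): k = -0.69804, ln C = 0.21470.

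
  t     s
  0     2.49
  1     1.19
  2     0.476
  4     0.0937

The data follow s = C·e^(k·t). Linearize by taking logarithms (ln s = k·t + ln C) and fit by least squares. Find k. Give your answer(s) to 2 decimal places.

k = -0.83

With ln sᵢ as the transformed response and tᵢ as the regressor:
Σt = 7.0000, Σ(t)² = 21.0000, Σln s = -2.0238, Σt·ln s = -10.7813.
Equations: 21.0000·k + 7.0000·ln C = -10.7813;  7.0000·k + 4·ln C = -2.0238.
Solving (det = 35.0000): k = -0.82740, ln C = 0.94201.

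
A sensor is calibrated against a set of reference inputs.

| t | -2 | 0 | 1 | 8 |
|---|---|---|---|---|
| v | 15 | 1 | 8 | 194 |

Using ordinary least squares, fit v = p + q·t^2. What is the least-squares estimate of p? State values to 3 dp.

The normal equations are: 4·p + 69·q = 218;  69·p + 4113·q = 12484.
(Σ1 = 4, Σt^2 = 69, Σt^2·t^2 = 4113, Σv = 218, Σt^2·v = 12484.)
Eliminating q: 4113·(row 1) − 69·(row 2) gives 11691·p = 4113·218 − 69·12484 = 35238, so p = 11746/3897.
Then q = (12484 − 69·(11746/3897))/4113 = 34894/11691.

p = 3.014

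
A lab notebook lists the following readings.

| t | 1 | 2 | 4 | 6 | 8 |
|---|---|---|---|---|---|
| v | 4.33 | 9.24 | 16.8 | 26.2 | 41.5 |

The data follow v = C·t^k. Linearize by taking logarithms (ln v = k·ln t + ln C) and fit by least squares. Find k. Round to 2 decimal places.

k = 1.04

Taking logs, ln v = k·ln t + ln C, so regress ln v on ln t.
Σln t = 5.9506, Σ(ln t)² = 9.9367, Σln v = 13.5019, Σln t·ln v = 19.0513.
Normal system: [[9.9367, 5.9506]; [5.9506, 5]]·[k, ln C]ᵀ = [19.0513, 13.5019]ᵀ.
Δ = 9.9367·5 − (5.9506)² = 14.2736; k = (19.0513·5 − 5.9506·13.5019)/14.2736 = 1.04468, ln C = (9.9367·13.5019 − 5.9506·19.0513)/14.2736 = 1.45708.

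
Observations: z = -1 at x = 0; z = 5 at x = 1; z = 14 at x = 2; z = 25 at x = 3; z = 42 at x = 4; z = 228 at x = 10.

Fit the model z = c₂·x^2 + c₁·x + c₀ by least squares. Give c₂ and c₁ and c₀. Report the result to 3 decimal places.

c₂ = 2.027, c₁ = 2.549, c₀ = -0.245

Compute the Gram sums: Σx^2·x^2 = 10354, Σx^2·x = 1100, Σx^2 = 130, Σx·x = 130, Σx = 20, Σ1 = 6.
Moment sums: Σx^2·z = 23758, Σx·z = 2556, Σz = 313.
Normal equations: [[10354, 1100, 130]; [1100, 130, 20]; [130, 20, 6]]·[c₂, c₁, c₀]ᵀ = [23758, 2556, 313]ᵀ.
Row-reducing yields c₂ = 20017/9876, c₁ = 31469/12345, c₀ = -807/3292.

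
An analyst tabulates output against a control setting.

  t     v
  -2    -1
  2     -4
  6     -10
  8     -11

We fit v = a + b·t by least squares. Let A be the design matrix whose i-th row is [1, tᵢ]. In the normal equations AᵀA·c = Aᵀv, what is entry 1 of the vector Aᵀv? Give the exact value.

-26

Entry 1 ↔ basis 1, so (Aᵀv)_{1} = Σᵢ vᵢ = (1)·(-1) + (1)·(-4) + (1)·(-10) + (1)·(-11) = -26.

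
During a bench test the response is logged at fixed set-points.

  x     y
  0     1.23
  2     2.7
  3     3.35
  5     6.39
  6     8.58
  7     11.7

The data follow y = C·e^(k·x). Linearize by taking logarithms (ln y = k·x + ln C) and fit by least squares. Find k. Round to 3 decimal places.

k = 0.315

With ln yᵢ as the transformed response and xᵢ as the regressor:
Over the data: Σx = 23.0000, Σ(x)² = 123.0000, Σln y = 8.8730, Σx·ln y = 45.0008.
Normal system: [[123.0000, 23.0000]; [23.0000, 6]]·[k, ln C]ᵀ = [45.0008, 8.8730]ᵀ.
Δ = 123.0000·6 − (23.0000)² = 209.0000; k = (45.0008·6 − 23.0000·8.8730)/209.0000 = 0.31544, ln C = (123.0000·8.8730 − 23.0000·45.0008)/209.0000 = 0.26966.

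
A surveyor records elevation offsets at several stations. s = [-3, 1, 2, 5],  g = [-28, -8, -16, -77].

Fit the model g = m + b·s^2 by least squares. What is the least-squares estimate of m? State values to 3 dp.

Compute the Gram sums: Σ1 = 4, Σs^2 = 39, Σs^2·s^2 = 723.
For Aᵀg: Σg = -129, Σs^2·g = -2249.
Normal equations: [[4, 39]; [39, 723]]·[m, b]ᵀ = [-129, -2249]ᵀ.
Determinant 4·723 − 39² = 1371.
m = ((-129)·723 − 39·(-2249))/1371 = -1852/457; b = (4·(-2249) − 39·(-129))/1371 = -3965/1371.

m = -4.053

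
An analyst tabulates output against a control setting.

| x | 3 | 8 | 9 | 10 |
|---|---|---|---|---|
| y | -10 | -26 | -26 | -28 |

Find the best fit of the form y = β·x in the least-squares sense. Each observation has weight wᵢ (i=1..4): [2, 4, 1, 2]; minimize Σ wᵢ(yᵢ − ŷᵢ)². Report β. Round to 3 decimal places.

β = -3.038

MᵀWM·[β]ᵀ = MᵀWy reads: 555·β = -1686.
β = (-1686)/555 = -3.03784.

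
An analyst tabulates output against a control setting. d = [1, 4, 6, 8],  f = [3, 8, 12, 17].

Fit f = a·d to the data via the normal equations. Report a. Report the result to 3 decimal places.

a = 2.077

MᵀM·[a]ᵀ = Mᵀf reads: 117·a = 243.
a = 243/117 = 2.07692.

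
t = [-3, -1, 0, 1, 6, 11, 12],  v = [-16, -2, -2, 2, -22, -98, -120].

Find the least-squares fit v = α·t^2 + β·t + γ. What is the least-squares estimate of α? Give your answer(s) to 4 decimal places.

From the data, Σt^2·t^2 = 36756, Σt^2·t = 3248, Σt^2 = 312, Σt·t = 312, Σt = 26, Σ1 = 7.
For Xᵀv: Σt^2·v = -30074, Σt·v = -2598, Σv = -258.
So XᵀX·[α, β, γ]ᵀ = Xᵀv: [[36756, 3248, 312]; [3248, 312, 26]; [312, 26, 7]]·[α, β, γ]ᵀ = [-30074, -2598, -258]ᵀ.
Solving the 3×3 system (Gaussian elimination) gives α = -503909/488218, β = 1170689/488218, γ = 58675/244109.

α = -1.0321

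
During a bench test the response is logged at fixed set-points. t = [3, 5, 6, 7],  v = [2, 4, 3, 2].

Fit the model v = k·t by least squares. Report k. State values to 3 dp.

k = 0.487

The normal equations are: 119·k = 58.
(Σt·t = 119, Σt·v = 58.)
Hence k = 58 / 119 ≈ 0.487395.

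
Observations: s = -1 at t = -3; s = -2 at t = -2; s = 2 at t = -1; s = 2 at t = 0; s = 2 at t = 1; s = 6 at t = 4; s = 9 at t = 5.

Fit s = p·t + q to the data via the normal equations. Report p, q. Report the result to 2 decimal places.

p = 1.22, q = 1.87

With design matrix A, AᵀA = [[56, 4]; [4, 7]] and Aᵀs = [76, 18]ᵀ.
Δ = 56·7 − 4² = 376.
p = (76·7 − 4·18)/376 = 115/94; q = (56·18 − 4·76)/376 = 88/47.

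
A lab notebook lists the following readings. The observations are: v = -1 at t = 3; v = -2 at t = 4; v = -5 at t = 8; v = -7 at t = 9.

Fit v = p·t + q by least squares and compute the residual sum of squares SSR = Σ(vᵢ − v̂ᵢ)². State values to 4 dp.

The normal system MᵀM·[p, q]ᵀ = Mᵀv is [[170, 24]; [24, 4]]·[p, q]ᵀ = [-114, -15]ᵀ.
Determinant 170·4 − 24² = 104.
p = ((-114)·4 − 24·(-15))/104 = -12/13; q = (170·(-15) − 24·(-114))/104 = 93/52.
Residuals: -1/52, -5/52, 31/52, -25/52; SSR = 31/52.

SSR = 0.5962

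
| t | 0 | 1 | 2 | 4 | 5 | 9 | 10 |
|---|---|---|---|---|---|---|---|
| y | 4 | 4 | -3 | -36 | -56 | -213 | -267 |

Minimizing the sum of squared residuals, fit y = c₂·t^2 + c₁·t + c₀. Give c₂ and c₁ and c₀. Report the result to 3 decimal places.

c₂ = -2.937, c₁ = 2.285, c₀ = 4.121

Compute the Gram sums: Σt^2·t^2 = 17459, Σt^2·t = 1927, Σt^2 = 227, Σt·t = 227, Σt = 31, Σ1 = 7.
For Aᵀy: Σt^2·y = -45937, Σt·y = -5013, Σy = -567.
So AᵀA·[c₂, c₁, c₀]ᵀ = Aᵀy: [[17459, 1927, 227]; [1927, 227, 31]; [227, 31, 7]]·[c₂, c₁, c₀]ᵀ = [-45937, -5013, -567]ᵀ.
Row-reducing yields c₂ = -36203/12327, c₁ = 56327/24654, c₀ = 33867/8218.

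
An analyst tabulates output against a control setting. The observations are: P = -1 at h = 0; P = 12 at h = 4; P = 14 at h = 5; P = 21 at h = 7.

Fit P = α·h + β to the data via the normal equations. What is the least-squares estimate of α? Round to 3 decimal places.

Normal-equation sums: Σh·h = 90, Σh = 16, Σ1 = 4.
And Σh·P = 265, ΣP = 46.
XᵀX·[α, β]ᵀ = XᵀP becomes [[90, 16]; [16, 4]]·[α, β]ᵀ = [265, 46]ᵀ.
Eliminating β: 4·(row 1) − 16·(row 2) gives 104·α = 4·265 − 16·46 = 324, so α = 81/26.
Then β = (46 − 16·(81/26))/4 = -25/26.

α = 3.115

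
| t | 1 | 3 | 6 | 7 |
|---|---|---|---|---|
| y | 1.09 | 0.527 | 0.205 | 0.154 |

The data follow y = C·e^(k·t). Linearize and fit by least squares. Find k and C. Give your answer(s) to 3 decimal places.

Taking logs, ln y = k·t + ln C, so regress ln y on t.
Σt = 17.0000, Σ(t)² = 95.0000, Σln y = -4.0099, Σt·ln y = -24.4396.
Equations: 95.0000·k + 17.0000·ln C = -24.4396;  17.0000·k + 4·ln C = -4.0099.
Solving (det = 91.0000): k = -0.32516, ln C = 0.37945, so C = exp(0.37945) = 1.46148.

k = -0.325, C = 1.461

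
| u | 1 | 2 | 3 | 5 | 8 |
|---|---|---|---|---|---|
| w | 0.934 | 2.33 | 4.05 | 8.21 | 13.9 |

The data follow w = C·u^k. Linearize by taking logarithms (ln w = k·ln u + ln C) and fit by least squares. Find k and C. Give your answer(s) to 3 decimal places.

With ln wᵢ as the transformed response and ln uᵢ as the regressor:
Σln u = 5.4806, Σ(ln u)² = 8.6018, Σln w = 6.9135, Σln u·ln w = 10.9843.
Equations: 8.6018·k + 5.4806·ln C = 10.9843;  5.4806·k + 5·ln C = 6.9135.
Δ = 8.6018·5 − (5.4806)² = 12.9714; k = (10.9843·5 − 5.4806·6.9135)/12.9714 = 1.31293, ln C = (8.6018·6.9135 − 5.4806·10.9843)/12.9714 = -0.05643, so C = exp(-0.05643) = 0.94513.

k = 1.313, C = 0.945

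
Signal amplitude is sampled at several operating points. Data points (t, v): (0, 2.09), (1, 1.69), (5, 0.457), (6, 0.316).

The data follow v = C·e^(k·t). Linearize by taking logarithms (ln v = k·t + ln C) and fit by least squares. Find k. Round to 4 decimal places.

Linearized form: ln v = k·t + ln C. From the 4 transformed points,
Σt = 12.0000, Σ(t)² = 62.0000, Σln v = -0.6732, Σt·ln v = -10.3027.
Equations: 62.0000·k + 12.0000·ln C = -10.3027;  12.0000·k + 4·ln C = -0.6732.
Slope k = (n·Σt·ln v − Σt·Σln v)/(n·Σ(t)² − (Σt)²) = (4·-10.3027 − 12.0000·-0.6732)/104.0000 = -0.31858; ln C = (Σln v − k·Σt)/n = 0.78745.

k = -0.3186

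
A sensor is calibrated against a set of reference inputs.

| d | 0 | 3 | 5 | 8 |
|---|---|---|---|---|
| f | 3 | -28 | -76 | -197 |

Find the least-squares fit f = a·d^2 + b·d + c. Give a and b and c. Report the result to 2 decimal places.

Entries of MᵀM: Σd^2·d^2 = 4802, Σd^2·d = 664, Σd^2 = 98, Σd·d = 98, Σd = 16, Σ1 = 4.
Right-hand side: Σd^2·f = -14760, Σd·f = -2040, Σf = -298.
Row-reducing yields a = -3, b = -16/17, c = 47/17.

a = -3.00, b = -0.94, c = 2.76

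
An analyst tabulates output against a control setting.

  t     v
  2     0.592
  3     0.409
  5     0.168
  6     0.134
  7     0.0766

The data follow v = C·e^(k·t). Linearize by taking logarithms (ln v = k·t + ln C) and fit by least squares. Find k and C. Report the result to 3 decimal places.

k = -0.401, C = 1.335

Taking logs, ln v = k·t + ln C, so regress ln v on t.
Σt = 23.0000, Σ(t)² = 123.0000, Σln v = -7.7812, Σt·ln v = -42.6932.
Normal system: [[123.0000, 23.0000]; [23.0000, 5]]·[k, ln C]ᵀ = [-42.6932, -7.7812]ᵀ.
Solving (det = 86.0000): k = -0.40116, ln C = 0.28908, so C = exp(0.28908) = 1.33520.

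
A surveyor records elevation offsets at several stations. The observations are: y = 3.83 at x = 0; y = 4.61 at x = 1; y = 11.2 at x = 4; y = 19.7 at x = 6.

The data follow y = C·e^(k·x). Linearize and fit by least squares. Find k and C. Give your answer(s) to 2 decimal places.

k = 0.28, C = 3.67

Let Y = ln y. Fitting Y = k·x + ln C by least squares:
Σx = 11.0000, Σ(x)² = 53.0000, Σln y = 8.2676, Σx·ln y = 29.0756.
Normal system: [[53.0000, 11.0000]; [11.0000, 4]]·[k, ln C]ᵀ = [29.0756, 8.2676]ᵀ.
Slope k = (n·Σx·ln y − Σx·Σln y)/(n·Σ(x)² − (Σx)²) = (4·29.0756 − 11.0000·8.2676)/91.0000 = 0.27866; ln C = (Σln y − k·Σx)/n = 1.30058, so C = exp(1.30058) = 3.67142.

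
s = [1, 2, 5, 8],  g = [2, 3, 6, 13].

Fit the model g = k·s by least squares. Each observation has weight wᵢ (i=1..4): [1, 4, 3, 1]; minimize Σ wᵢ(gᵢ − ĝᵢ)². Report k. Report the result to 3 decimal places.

Normal-equation sums: Σwᵢ·s·s = 156.
And Σwᵢ·s·g = 220.
So XᵀWX·[k]ᵀ = XᵀWg: [[156]]·[k]ᵀ = [220]ᵀ.
Hence k = 220 / 156 ≈ 1.41026.

k = 1.410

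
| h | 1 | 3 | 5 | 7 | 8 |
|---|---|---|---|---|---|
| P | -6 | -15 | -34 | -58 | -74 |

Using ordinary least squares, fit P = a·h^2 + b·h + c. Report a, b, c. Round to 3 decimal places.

a = -0.957, b = -1.120, c = -3.711

Entries of AᵀA: Σh^2·h^2 = 7204, Σh^2·h = 1008, Σh^2 = 148, Σh·h = 148, Σh = 24, Σ1 = 5.
And Σh^2·P = -8569, Σh·P = -1219, ΣP = -187.
AᵀA·[a, b, c]ᵀ = AᵀP becomes [[7204, 1008, 148]; [1008, 148, 24]; [148, 24, 5]]·[a, b, c]ᵀ = [-8569, -1219, -187]ᵀ.
Inverting the 3×3 Gram matrix, [a, b, c]ᵀ = [-4825/5044, -5647/5044, -360/97]ᵀ.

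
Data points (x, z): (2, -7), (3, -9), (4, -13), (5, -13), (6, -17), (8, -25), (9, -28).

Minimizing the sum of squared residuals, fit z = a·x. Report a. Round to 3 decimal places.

With design matrix A, AᵀA = [[235]] and Aᵀz = [-712]ᵀ.
Hence a = -712 / 235 ≈ -3.02979.

a = -3.030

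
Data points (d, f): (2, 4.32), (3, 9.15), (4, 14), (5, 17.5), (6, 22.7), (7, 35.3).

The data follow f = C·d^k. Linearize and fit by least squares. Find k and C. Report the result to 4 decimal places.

Taking logs, ln f = k·ln d + ln C, so regress ln f on ln d.
XᵀX = [[13.1965, 8.5252]; [8.5252, 6]], rhs = [24.2409, 15.8645]ᵀ  (here Σln d = 8.5252, Σ(ln d)² = 13.1965, Σln f = 15.8645, Σln d·ln f = 24.2409).
Δ = 13.1965·6 − (8.5252)² = 6.5005; k = (24.2409·6 − 8.5252·15.8645)/6.5005 = 1.56877, ln C = (13.1965·15.8645 − 8.5252·24.2409)/6.5005 = 0.41509, so C = exp(0.41509) = 1.51450.

k = 1.5688, C = 1.5145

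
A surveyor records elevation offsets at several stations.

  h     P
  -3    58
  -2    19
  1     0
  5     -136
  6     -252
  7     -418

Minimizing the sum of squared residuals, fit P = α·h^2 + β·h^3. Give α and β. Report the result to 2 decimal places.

The normal equations are: 4420·α + 27434·β = -32356;  27434·α + 180724·β = -216524.
(Σh^2·h^2 = 4420, Σh^2·h^3 = 27434, Σh^3·h^3 = 180724, Σh^2·P = -32356, Σh^3·P = -216524.)
det = 4420·180724 − 27434² = 46175724.
α = ((-32356)·180724 − 27434·(-216524))/46175724 = 857534/427553; β = (4420·(-216524) − 27434·(-32356))/46175724 = -642422/427553.

α = 2.01, β = -1.50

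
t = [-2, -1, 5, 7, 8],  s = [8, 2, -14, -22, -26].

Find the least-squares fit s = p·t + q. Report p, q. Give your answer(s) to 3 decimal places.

With design matrix A, AᵀA = [[143, 17]; [17, 5]] and Aᵀs = [-450, -52]ᵀ.
Eliminating q: 5·(row 1) − 17·(row 2) gives 426·p = 5·(-450) − 17·(-52) = -1366, so p = -683/213.
Then q = ((-52) − 17·(-683/213))/5 = 107/213.

p = -3.207, q = 0.502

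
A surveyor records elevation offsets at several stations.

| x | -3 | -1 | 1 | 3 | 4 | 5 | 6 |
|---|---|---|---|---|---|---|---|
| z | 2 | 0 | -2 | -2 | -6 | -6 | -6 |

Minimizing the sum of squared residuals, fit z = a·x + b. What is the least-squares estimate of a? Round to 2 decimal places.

a = -0.94

Setting ∂/∂a … = 0 gives: 97·a + 15·b = -104;  15·a + 7·b = -20.
(Σx·x = 97, Σx = 15, Σ1 = 7, Σx·z = -104, Σz = -20.)
det = 97·7 − 15² = 454.
a = ((-104)·7 − 15·(-20))/454 = -214/227; b = (97·(-20) − 15·(-104))/454 = -190/227.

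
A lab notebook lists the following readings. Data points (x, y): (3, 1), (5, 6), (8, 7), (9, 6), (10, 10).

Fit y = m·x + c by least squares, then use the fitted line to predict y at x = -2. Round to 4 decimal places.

ŷ = -2.7353

Normal-equation sums: Σx·x = 279, Σx = 35, Σ1 = 5.
Moment sums: Σx·y = 243, Σy = 30.
MᵀM·[m, c]ᵀ = Mᵀy becomes [[279, 35]; [35, 5]]·[m, c]ᵀ = [243, 30]ᵀ.
det = 279·5 − 35² = 170.
m = (243·5 − 35·30)/170 = 33/34; c = (279·30 − 35·243)/170 = -27/34.
At x = -2: ŷ = (33/34)·(-2) + (-27/34)·(1) = -93/34.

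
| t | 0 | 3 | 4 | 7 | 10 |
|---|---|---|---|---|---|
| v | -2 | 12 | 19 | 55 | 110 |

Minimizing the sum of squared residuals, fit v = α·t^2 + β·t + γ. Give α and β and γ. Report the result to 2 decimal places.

α = 0.98, β = 1.30, γ = -1.69

Normal-equation sums: Σt^2·t^2 = 12738, Σt^2·t = 1434, Σt^2 = 174, Σt·t = 174, Σt = 24, Σ1 = 5.
Moment sums: Σt^2·v = 14107, Σt·v = 1597, Σv = 194.
Normal equations: [[12738, 1434, 174]; [1434, 174, 24]; [174, 24, 5]]·[α, β, γ]ᵀ = [14107, 1597, 194]ᵀ.
Solving the 3×3 system (Gaussian elimination) gives α = 1175/1194, β = 259/199, γ = -337/199.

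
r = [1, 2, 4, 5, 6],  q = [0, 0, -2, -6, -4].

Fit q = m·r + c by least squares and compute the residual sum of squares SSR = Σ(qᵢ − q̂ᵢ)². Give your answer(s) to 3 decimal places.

The normal system XᵀX·[m, c]ᵀ = Xᵀq is [[82, 18]; [18, 5]]·[m, c]ᵀ = [-62, -12]ᵀ.
det = 82·5 − 18² = 86.
m = ((-62)·5 − 18·(-12))/86 = -47/43; c = (82·(-12) − 18·(-62))/86 = 66/43.
Residuals: -19/43, 28/43, 36/43, -89/43, 44/43; SSR = 286/43.

SSR = 6.651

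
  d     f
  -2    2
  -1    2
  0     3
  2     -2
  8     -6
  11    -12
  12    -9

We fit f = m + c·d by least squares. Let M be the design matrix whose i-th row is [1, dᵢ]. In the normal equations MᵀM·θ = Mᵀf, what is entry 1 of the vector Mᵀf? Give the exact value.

Entry 1 ↔ basis 1, so (Mᵀf)_{1} = Σᵢ fᵢ = (1)·(2) + (1)·(2) + (1)·(3) + (1)·(-2) + (1)·(-6) + (1)·(-12) + (1)·(-9) = -22.

-22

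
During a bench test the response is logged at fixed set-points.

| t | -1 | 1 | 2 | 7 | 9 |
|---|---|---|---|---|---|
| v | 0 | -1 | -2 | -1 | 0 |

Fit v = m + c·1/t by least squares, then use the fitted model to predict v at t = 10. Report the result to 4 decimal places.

Sums needed: Σ1 = 5, Σ1/t = 95/126, Σ1/t·1/t = 36241/15876.
Moment sums: Σv = -4, Σ1/t·v = -15/7.
det = 5·(36241/15876) − (95/126)² = 43045/3969.
m = ((-4)·(36241/15876) − (95/126)·(-15/7))/(43045/3969) = -59657/86090; c = (5·(-15/7) − (95/126)·(-4))/(43045/3969) = -6111/8609.
At t = 10: v̂ = (-59657/86090)·(1) + (-6111/8609)·(1/10) = -32884/43045.

v̂ = -0.7639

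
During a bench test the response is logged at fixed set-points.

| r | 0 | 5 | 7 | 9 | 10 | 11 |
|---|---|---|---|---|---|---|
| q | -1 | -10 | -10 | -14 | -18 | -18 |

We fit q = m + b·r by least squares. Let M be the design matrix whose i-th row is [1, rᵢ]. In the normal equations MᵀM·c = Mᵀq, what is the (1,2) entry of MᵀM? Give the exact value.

42

Row 1 ↔ basis 1, column 2 ↔ basis r, so (MᵀM)_{1,2} = Σᵢ r = (1)·(0) + (1)·(5) + (1)·(7) + (1)·(9) + (1)·(10) + (1)·(11) = 42.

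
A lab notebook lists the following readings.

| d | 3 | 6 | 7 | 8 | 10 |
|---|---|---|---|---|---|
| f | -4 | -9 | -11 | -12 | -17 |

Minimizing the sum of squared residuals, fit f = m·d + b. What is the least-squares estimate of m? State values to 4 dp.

m = -1.8134

From the data, Σd·d = 258, Σd = 34, Σ1 = 5.
Right-hand side: Σd·f = -409, Σf = -53.
Eliminating b: 5·(row 1) − 34·(row 2) gives 134·m = 5·(-409) − 34·(-53) = -243, so m = -243/134.
Then b = ((-53) − 34·(-243/134))/5 = 116/67.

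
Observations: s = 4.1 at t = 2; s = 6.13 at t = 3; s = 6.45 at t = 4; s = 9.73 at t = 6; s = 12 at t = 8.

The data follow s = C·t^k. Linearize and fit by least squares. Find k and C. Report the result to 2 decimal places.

Taking logs, ln s = k·ln t + ln C, so regress ln s on ln t.
Σln t = 7.0493, Σ(ln t)² = 11.1437, Σln s = 9.8484, Σln t·ln s = 14.7980.
Equations: 11.1437·k + 7.0493·ln C = 14.7980;  7.0493·k + 5·ln C = 9.8484.
Slope k = (n·Σln t·ln s − Σln t·Σln s)/(n·Σ(ln t)² − (Σln t)²) = (5·14.7980 − 7.0493·9.8484)/6.0265 = 0.75773; ln C = (Σln s − k·Σln t)/n = 0.90139, so C = exp(0.90139) = 2.46303.

k = 0.76, C = 2.46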